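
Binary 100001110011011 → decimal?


Positional values:
Bit 0: 1 × 2^0 = 1
Bit 1: 1 × 2^1 = 2
Bit 3: 1 × 2^3 = 8
Bit 4: 1 × 2^4 = 16
Bit 7: 1 × 2^7 = 128
Bit 8: 1 × 2^8 = 256
Bit 9: 1 × 2^9 = 512
Bit 14: 1 × 2^14 = 16384
Sum = 1 + 2 + 8 + 16 + 128 + 256 + 512 + 16384
= 17307


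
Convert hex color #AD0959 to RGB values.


Hex: #AD0959
R = AD₁₆ = 173
G = 09₁₆ = 9
B = 59₁₆ = 89
= RGB(173, 9, 89)


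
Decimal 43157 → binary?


Divide by 2 repeatedly:
43157 ÷ 2 = 21578 remainder 1
21578 ÷ 2 = 10789 remainder 0
10789 ÷ 2 = 5394 remainder 1
5394 ÷ 2 = 2697 remainder 0
2697 ÷ 2 = 1348 remainder 1
1348 ÷ 2 = 674 remainder 0
674 ÷ 2 = 337 remainder 0
337 ÷ 2 = 168 remainder 1
168 ÷ 2 = 84 remainder 0
84 ÷ 2 = 42 remainder 0
42 ÷ 2 = 21 remainder 0
21 ÷ 2 = 10 remainder 1
10 ÷ 2 = 5 remainder 0
5 ÷ 2 = 2 remainder 1
2 ÷ 2 = 1 remainder 0
1 ÷ 2 = 0 remainder 1
Reading remainders bottom-up:
= 1010100010010101


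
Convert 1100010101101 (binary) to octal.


Group into 3-bit groups: 001100010101101
  001 = 1
  100 = 4
  010 = 2
  101 = 5
  101 = 5
= 0o14255


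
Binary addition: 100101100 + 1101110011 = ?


Align and add column by column (LSB to MSB, carry propagating):
  00100101100
+ 01101110011
  -----------
  col 0: 0 + 1 + 0 (carry in) = 1 → bit 1, carry out 0
  col 1: 0 + 1 + 0 (carry in) = 1 → bit 1, carry out 0
  col 2: 1 + 0 + 0 (carry in) = 1 → bit 1, carry out 0
  col 3: 1 + 0 + 0 (carry in) = 1 → bit 1, carry out 0
  col 4: 0 + 1 + 0 (carry in) = 1 → bit 1, carry out 0
  col 5: 1 + 1 + 0 (carry in) = 2 → bit 0, carry out 1
  col 6: 0 + 1 + 1 (carry in) = 2 → bit 0, carry out 1
  col 7: 0 + 0 + 1 (carry in) = 1 → bit 1, carry out 0
  col 8: 1 + 1 + 0 (carry in) = 2 → bit 0, carry out 1
  col 9: 0 + 1 + 1 (carry in) = 2 → bit 0, carry out 1
  col 10: 0 + 0 + 1 (carry in) = 1 → bit 1, carry out 0
Reading bits MSB→LSB: 10010011111
Strip leading zeros: 10010011111
= 10010011111


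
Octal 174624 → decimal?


Positional values:
Position 0: 4 × 8^0 = 4
Position 1: 2 × 8^1 = 16
Position 2: 6 × 8^2 = 384
Position 3: 4 × 8^3 = 2048
Position 4: 7 × 8^4 = 28672
Position 5: 1 × 8^5 = 32768
Sum = 4 + 16 + 384 + 2048 + 28672 + 32768
= 63892


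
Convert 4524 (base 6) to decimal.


Positional values (base 6):
  4 × 6^0 = 4 × 1 = 4
  2 × 6^1 = 2 × 6 = 12
  5 × 6^2 = 5 × 36 = 180
  4 × 6^3 = 4 × 216 = 864
Sum = 4 + 12 + 180 + 864
= 1060


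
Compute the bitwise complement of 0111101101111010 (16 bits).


Original: 0111101101111010
Invert all bits:
  bit 0: 0 → 1
  bit 1: 1 → 0
  bit 2: 1 → 0
  bit 3: 1 → 0
  bit 4: 1 → 0
  bit 5: 0 → 1
  bit 6: 1 → 0
  bit 7: 1 → 0
  bit 8: 0 → 1
  bit 9: 1 → 0
  bit 10: 1 → 0
  bit 11: 1 → 0
  bit 12: 1 → 0
  bit 13: 0 → 1
  bit 14: 1 → 0
  bit 15: 0 → 1
= 1000010010000101


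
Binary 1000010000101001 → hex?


Group into 4-bit nibbles: 1000010000101001
  1000 = 8
  0100 = 4
  0010 = 2
  1001 = 9
= 0x8429


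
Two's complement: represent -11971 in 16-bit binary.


Original: 0010111011000011
Step 1 - Invert all bits: 1101000100111100
Step 2 - Add 1: 1101000100111100 + 1
= 1101000100111101 (represents -11971)


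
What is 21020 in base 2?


Divide by 2 repeatedly:
21020 ÷ 2 = 10510 remainder 0
10510 ÷ 2 = 5255 remainder 0
5255 ÷ 2 = 2627 remainder 1
2627 ÷ 2 = 1313 remainder 1
1313 ÷ 2 = 656 remainder 1
656 ÷ 2 = 328 remainder 0
328 ÷ 2 = 164 remainder 0
164 ÷ 2 = 82 remainder 0
82 ÷ 2 = 41 remainder 0
41 ÷ 2 = 20 remainder 1
20 ÷ 2 = 10 remainder 0
10 ÷ 2 = 5 remainder 0
5 ÷ 2 = 2 remainder 1
2 ÷ 2 = 1 remainder 0
1 ÷ 2 = 0 remainder 1
Reading remainders bottom-up:
= 101001000011100


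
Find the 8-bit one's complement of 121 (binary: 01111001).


Original: 01111001
Invert all bits:
  bit 0: 0 → 1
  bit 1: 1 → 0
  bit 2: 1 → 0
  bit 3: 1 → 0
  bit 4: 1 → 0
  bit 5: 0 → 1
  bit 6: 0 → 1
  bit 7: 1 → 0
= 10000110


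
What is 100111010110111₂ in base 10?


Positional values:
Bit 0: 1 × 2^0 = 1
Bit 1: 1 × 2^1 = 2
Bit 2: 1 × 2^2 = 4
Bit 4: 1 × 2^4 = 16
Bit 5: 1 × 2^5 = 32
Bit 7: 1 × 2^7 = 128
Bit 9: 1 × 2^9 = 512
Bit 10: 1 × 2^10 = 1024
Bit 11: 1 × 2^11 = 2048
Bit 14: 1 × 2^14 = 16384
Sum = 1 + 2 + 4 + 16 + 32 + 128 + 512 + 1024 + 2048 + 16384
= 20151


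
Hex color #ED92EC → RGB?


Hex: #ED92EC
R = ED₁₆ = 237
G = 92₁₆ = 146
B = EC₁₆ = 236
= RGB(237, 146, 236)


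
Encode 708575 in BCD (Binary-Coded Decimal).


Each digit → 4-bit binary:
  7 → 0111
  0 → 0000
  8 → 1000
  5 → 0101
  7 → 0111
  5 → 0101
= 0111 0000 1000 0101 0111 0101


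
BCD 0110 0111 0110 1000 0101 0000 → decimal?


Each 4-bit group → digit:
  0110 → 6
  0111 → 7
  0110 → 6
  1000 → 8
  0101 → 5
  0000 → 0
= 676850


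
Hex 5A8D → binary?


Each hex digit → 4 binary bits:
  5 = 0101
  A = 1010
  8 = 1000
  D = 1101
Concatenate: 0101 1010 1000 1101
= 0101101010001101


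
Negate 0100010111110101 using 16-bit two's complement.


Original: 0100010111110101
Step 1 - Invert all bits: 1011101000001010
Step 2 - Add 1: 1011101000001010 + 1
= 1011101000001011 (represents -17909)


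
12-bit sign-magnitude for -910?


Sign bit: 1 (negative)
Magnitude: 910 = 01110001110
= 101110001110


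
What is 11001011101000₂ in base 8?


Group into 3-bit groups: 011001011101000
  011 = 3
  001 = 1
  011 = 3
  101 = 5
  000 = 0
= 0o31350


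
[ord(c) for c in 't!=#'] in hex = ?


String: 't!=#'  (4 characters)
Per-character ASCII lookup:
  't': lowercase starts at 97: 't' = 97 + 19 = 116 → 0x74
  '!': special character: '!' = 33 → 0x21
  '=': special character: '=' = 61 → 0x3D
  '#': special character: '#' = 35 → 0x23
= 0x74 0x21 0x3D 0x23


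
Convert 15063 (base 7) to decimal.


Positional values (base 7):
  3 × 7^0 = 3 × 1 = 3
  6 × 7^1 = 6 × 7 = 42
  0 × 7^2 = 0 × 49 = 0
  5 × 7^3 = 5 × 343 = 1715
  1 × 7^4 = 1 × 2401 = 2401
Sum = 3 + 42 + 0 + 1715 + 2401
= 4161


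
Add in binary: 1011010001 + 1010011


Align and add column by column (LSB to MSB, carry propagating):
  01011010001
+ 00001010011
  -----------
  col 0: 1 + 1 + 0 (carry in) = 2 → bit 0, carry out 1
  col 1: 0 + 1 + 1 (carry in) = 2 → bit 0, carry out 1
  col 2: 0 + 0 + 1 (carry in) = 1 → bit 1, carry out 0
  col 3: 0 + 0 + 0 (carry in) = 0 → bit 0, carry out 0
  col 4: 1 + 1 + 0 (carry in) = 2 → bit 0, carry out 1
  col 5: 0 + 0 + 1 (carry in) = 1 → bit 1, carry out 0
  col 6: 1 + 1 + 0 (carry in) = 2 → bit 0, carry out 1
  col 7: 1 + 0 + 1 (carry in) = 2 → bit 0, carry out 1
  col 8: 0 + 0 + 1 (carry in) = 1 → bit 1, carry out 0
  col 9: 1 + 0 + 0 (carry in) = 1 → bit 1, carry out 0
  col 10: 0 + 0 + 0 (carry in) = 0 → bit 0, carry out 0
Reading bits MSB→LSB: 01100100100
Strip leading zeros: 1100100100
= 1100100100


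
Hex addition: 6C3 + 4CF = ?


Align and add column by column (LSB to MSB, each column mod 16 with carry):
  06C3
+ 04CF
  ----
  col 0: 3(3) + F(15) + 0 (carry in) = 18 → 2(2), carry out 1
  col 1: C(12) + C(12) + 1 (carry in) = 25 → 9(9), carry out 1
  col 2: 6(6) + 4(4) + 1 (carry in) = 11 → B(11), carry out 0
  col 3: 0(0) + 0(0) + 0 (carry in) = 0 → 0(0), carry out 0
Reading digits MSB→LSB: 0B92
Strip leading zeros: B92
= 0xB92


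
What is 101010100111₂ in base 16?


Group into 4-bit nibbles: 101010100111
  1010 = A
  1010 = A
  0111 = 7
= 0xAA7


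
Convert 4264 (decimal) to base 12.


Divide by 12 repeatedly:
4264 ÷ 12 = 355 remainder 4
355 ÷ 12 = 29 remainder 7
29 ÷ 12 = 2 remainder 5
2 ÷ 12 = 0 remainder 2
Reading remainders bottom-up:
= 2574


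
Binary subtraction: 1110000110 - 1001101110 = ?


Align and subtract column by column (LSB to MSB, borrowing when needed):
  1110000110
- 1001101110
  ----------
  col 0: (0 - 0 borrow-in) - 0 → 0 - 0 = 0, borrow out 0
  col 1: (1 - 0 borrow-in) - 1 → 1 - 1 = 0, borrow out 0
  col 2: (1 - 0 borrow-in) - 1 → 1 - 1 = 0, borrow out 0
  col 3: (0 - 0 borrow-in) - 1 → borrow from next column: (0+2) - 1 = 1, borrow out 1
  col 4: (0 - 1 borrow-in) - 0 → borrow from next column: (-1+2) - 0 = 1, borrow out 1
  col 5: (0 - 1 borrow-in) - 1 → borrow from next column: (-1+2) - 1 = 0, borrow out 1
  col 6: (0 - 1 borrow-in) - 1 → borrow from next column: (-1+2) - 1 = 0, borrow out 1
  col 7: (1 - 1 borrow-in) - 0 → 0 - 0 = 0, borrow out 0
  col 8: (1 - 0 borrow-in) - 0 → 1 - 0 = 1, borrow out 0
  col 9: (1 - 0 borrow-in) - 1 → 1 - 1 = 0, borrow out 0
Reading bits MSB→LSB: 0100011000
Strip leading zeros: 100011000
= 100011000


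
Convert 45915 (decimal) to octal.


Divide by 8 repeatedly:
45915 ÷ 8 = 5739 remainder 3
5739 ÷ 8 = 717 remainder 3
717 ÷ 8 = 89 remainder 5
89 ÷ 8 = 11 remainder 1
11 ÷ 8 = 1 remainder 3
1 ÷ 8 = 0 remainder 1
Reading remainders bottom-up:
= 0o131533


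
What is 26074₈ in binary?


Each octal digit → 3 binary bits:
  2 = 010
  6 = 110
  0 = 000
  7 = 111
  4 = 100
Concatenate: 010 110 000 111 100
= 010110000111100


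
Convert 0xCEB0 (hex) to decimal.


Positional values:
Position 0: 0 × 16^0 = 0 × 1 = 0
Position 1: B × 16^1 = 11 × 16 = 176
Position 2: E × 16^2 = 14 × 256 = 3584
Position 3: C × 16^3 = 12 × 4096 = 49152
Sum = 0 + 176 + 3584 + 49152
= 52912


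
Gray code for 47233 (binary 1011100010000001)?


Binary: 1011100010000001
Gray code: G = B XOR (B >> 1)
B >> 1 = 0101110001000000
1011100010000001 XOR 0101110001000000:
  1 XOR 0 = 1
  0 XOR 1 = 1
  1 XOR 0 = 1
  1 XOR 1 = 0
  1 XOR 1 = 0
  0 XOR 1 = 1
  0 XOR 0 = 0
  0 XOR 0 = 0
  1 XOR 0 = 1
  0 XOR 1 = 1
  0 XOR 0 = 0
  0 XOR 0 = 0
  0 XOR 0 = 0
  0 XOR 0 = 0
  0 XOR 0 = 0
  1 XOR 0 = 1
= 1110010011000001


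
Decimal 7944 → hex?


Divide by 16 repeatedly:
7944 ÷ 16 = 496 remainder 8 (8)
496 ÷ 16 = 31 remainder 0 (0)
31 ÷ 16 = 1 remainder 15 (F)
1 ÷ 16 = 0 remainder 1 (1)
Reading remainders bottom-up:
= 0x1F08


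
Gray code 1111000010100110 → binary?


Gray code: 1111000010100110
MSB stays the same: 1
Each subsequent bit = prev_binary XOR current_gray:
  B[1] = 1 XOR 1 = 0
  B[2] = 0 XOR 1 = 1
  B[3] = 1 XOR 1 = 0
  B[4] = 0 XOR 0 = 0
  B[5] = 0 XOR 0 = 0
  B[6] = 0 XOR 0 = 0
  B[7] = 0 XOR 0 = 0
  B[8] = 0 XOR 1 = 1
  B[9] = 1 XOR 0 = 1
  B[10] = 1 XOR 1 = 0
  B[11] = 0 XOR 0 = 0
  B[12] = 0 XOR 0 = 0
  B[13] = 0 XOR 1 = 1
  B[14] = 1 XOR 1 = 0
  B[15] = 0 XOR 0 = 0
= 1010000011000100 (41156 decimal)


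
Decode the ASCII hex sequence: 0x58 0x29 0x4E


Codes (hex): 0x58 0x29 0x4E
Per-code ASCII lookup:
  0x58 = 88  (range 65-90: uppercase, 88 - 65 = 23) → 'X'
  0x29 = 41  (special character) → ')'
  0x4E = 78  (range 65-90: uppercase, 78 - 65 = 13) → 'N'
= 'X)N'


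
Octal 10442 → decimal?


Positional values:
Position 0: 2 × 8^0 = 2
Position 1: 4 × 8^1 = 32
Position 2: 4 × 8^2 = 256
Position 3: 0 × 8^3 = 0
Position 4: 1 × 8^4 = 4096
Sum = 2 + 32 + 256 + 0 + 4096
= 4386


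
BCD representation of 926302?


Each digit → 4-bit binary:
  9 → 1001
  2 → 0010
  6 → 0110
  3 → 0011
  0 → 0000
  2 → 0010
= 1001 0010 0110 0011 0000 0010


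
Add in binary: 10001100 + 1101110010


Align and add column by column (LSB to MSB, carry propagating):
  00010001100
+ 01101110010
  -----------
  col 0: 0 + 0 + 0 (carry in) = 0 → bit 0, carry out 0
  col 1: 0 + 1 + 0 (carry in) = 1 → bit 1, carry out 0
  col 2: 1 + 0 + 0 (carry in) = 1 → bit 1, carry out 0
  col 3: 1 + 0 + 0 (carry in) = 1 → bit 1, carry out 0
  col 4: 0 + 1 + 0 (carry in) = 1 → bit 1, carry out 0
  col 5: 0 + 1 + 0 (carry in) = 1 → bit 1, carry out 0
  col 6: 0 + 1 + 0 (carry in) = 1 → bit 1, carry out 0
  col 7: 1 + 0 + 0 (carry in) = 1 → bit 1, carry out 0
  col 8: 0 + 1 + 0 (carry in) = 1 → bit 1, carry out 0
  col 9: 0 + 1 + 0 (carry in) = 1 → bit 1, carry out 0
  col 10: 0 + 0 + 0 (carry in) = 0 → bit 0, carry out 0
Reading bits MSB→LSB: 01111111110
Strip leading zeros: 1111111110
= 1111111110


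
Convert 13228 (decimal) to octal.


Divide by 8 repeatedly:
13228 ÷ 8 = 1653 remainder 4
1653 ÷ 8 = 206 remainder 5
206 ÷ 8 = 25 remainder 6
25 ÷ 8 = 3 remainder 1
3 ÷ 8 = 0 remainder 3
Reading remainders bottom-up:
= 0o31654


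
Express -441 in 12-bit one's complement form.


Original: 000110111001
Invert all bits:
  bit 0: 0 → 1
  bit 1: 0 → 1
  bit 2: 0 → 1
  bit 3: 1 → 0
  bit 4: 1 → 0
  bit 5: 0 → 1
  bit 6: 1 → 0
  bit 7: 1 → 0
  bit 8: 1 → 0
  bit 9: 0 → 1
  bit 10: 0 → 1
  bit 11: 1 → 0
= 111001000110


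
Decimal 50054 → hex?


Divide by 16 repeatedly:
50054 ÷ 16 = 3128 remainder 6 (6)
3128 ÷ 16 = 195 remainder 8 (8)
195 ÷ 16 = 12 remainder 3 (3)
12 ÷ 16 = 0 remainder 12 (C)
Reading remainders bottom-up:
= 0xC386


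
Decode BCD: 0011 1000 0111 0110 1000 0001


Each 4-bit group → digit:
  0011 → 3
  1000 → 8
  0111 → 7
  0110 → 6
  1000 → 8
  0001 → 1
= 387681


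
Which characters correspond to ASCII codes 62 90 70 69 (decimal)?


Codes (decimal): 62 90 70 69
Per-code ASCII lookup:
  62  (special character) → '>'
  90  (range 65-90: uppercase, 90 - 65 = 25) → 'Z'
  70  (range 65-90: uppercase, 70 - 65 = 5) → 'F'
  69  (range 65-90: uppercase, 69 - 65 = 4) → 'E'
= '>ZFE'


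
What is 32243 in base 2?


Divide by 2 repeatedly:
32243 ÷ 2 = 16121 remainder 1
16121 ÷ 2 = 8060 remainder 1
8060 ÷ 2 = 4030 remainder 0
4030 ÷ 2 = 2015 remainder 0
2015 ÷ 2 = 1007 remainder 1
1007 ÷ 2 = 503 remainder 1
503 ÷ 2 = 251 remainder 1
251 ÷ 2 = 125 remainder 1
125 ÷ 2 = 62 remainder 1
62 ÷ 2 = 31 remainder 0
31 ÷ 2 = 15 remainder 1
15 ÷ 2 = 7 remainder 1
7 ÷ 2 = 3 remainder 1
3 ÷ 2 = 1 remainder 1
1 ÷ 2 = 0 remainder 1
Reading remainders bottom-up:
= 111110111110011


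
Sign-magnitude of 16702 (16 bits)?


Sign bit: 0 (positive)
Magnitude: 16702 = 100000100111110
= 0100000100111110


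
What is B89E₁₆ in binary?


Each hex digit → 4 binary bits:
  B = 1011
  8 = 1000
  9 = 1001
  E = 1110
Concatenate: 1011 1000 1001 1110
= 1011100010011110


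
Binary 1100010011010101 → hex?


Group into 4-bit nibbles: 1100010011010101
  1100 = C
  0100 = 4
  1101 = D
  0101 = 5
= 0xC4D5


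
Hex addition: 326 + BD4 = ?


Align and add column by column (LSB to MSB, each column mod 16 with carry):
  0326
+ 0BD4
  ----
  col 0: 6(6) + 4(4) + 0 (carry in) = 10 → A(10), carry out 0
  col 1: 2(2) + D(13) + 0 (carry in) = 15 → F(15), carry out 0
  col 2: 3(3) + B(11) + 0 (carry in) = 14 → E(14), carry out 0
  col 3: 0(0) + 0(0) + 0 (carry in) = 0 → 0(0), carry out 0
Reading digits MSB→LSB: 0EFA
Strip leading zeros: EFA
= 0xEFA


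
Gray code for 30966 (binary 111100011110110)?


Binary: 111100011110110
Gray code: G = B XOR (B >> 1)
B >> 1 = 011110001111011
111100011110110 XOR 011110001111011:
  1 XOR 0 = 1
  1 XOR 1 = 0
  1 XOR 1 = 0
  1 XOR 1 = 0
  0 XOR 1 = 1
  0 XOR 0 = 0
  0 XOR 0 = 0
  1 XOR 0 = 1
  1 XOR 1 = 0
  1 XOR 1 = 0
  1 XOR 1 = 0
  0 XOR 1 = 1
  1 XOR 0 = 1
  1 XOR 1 = 0
  0 XOR 1 = 1
= 100010010001101


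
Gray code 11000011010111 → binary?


Gray code: 11000011010111
MSB stays the same: 1
Each subsequent bit = prev_binary XOR current_gray:
  B[1] = 1 XOR 1 = 0
  B[2] = 0 XOR 0 = 0
  B[3] = 0 XOR 0 = 0
  B[4] = 0 XOR 0 = 0
  B[5] = 0 XOR 0 = 0
  B[6] = 0 XOR 1 = 1
  B[7] = 1 XOR 1 = 0
  B[8] = 0 XOR 0 = 0
  B[9] = 0 XOR 1 = 1
  B[10] = 1 XOR 0 = 1
  B[11] = 1 XOR 1 = 0
  B[12] = 0 XOR 1 = 1
  B[13] = 1 XOR 1 = 0
= 10000010011010 (8346 decimal)


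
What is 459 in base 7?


Divide by 7 repeatedly:
459 ÷ 7 = 65 remainder 4
65 ÷ 7 = 9 remainder 2
9 ÷ 7 = 1 remainder 2
1 ÷ 7 = 0 remainder 1
Reading remainders bottom-up:
= 1224


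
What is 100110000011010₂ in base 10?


Positional values:
Bit 1: 1 × 2^1 = 2
Bit 3: 1 × 2^3 = 8
Bit 4: 1 × 2^4 = 16
Bit 10: 1 × 2^10 = 1024
Bit 11: 1 × 2^11 = 2048
Bit 14: 1 × 2^14 = 16384
Sum = 2 + 8 + 16 + 1024 + 2048 + 16384
= 19482


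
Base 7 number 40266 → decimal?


Positional values (base 7):
  6 × 7^0 = 6 × 1 = 6
  6 × 7^1 = 6 × 7 = 42
  2 × 7^2 = 2 × 49 = 98
  0 × 7^3 = 0 × 343 = 0
  4 × 7^4 = 4 × 2401 = 9604
Sum = 6 + 42 + 98 + 0 + 9604
= 9750


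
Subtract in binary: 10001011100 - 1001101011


Align and subtract column by column (LSB to MSB, borrowing when needed):
  10001011100
- 01001101011
  -----------
  col 0: (0 - 0 borrow-in) - 1 → borrow from next column: (0+2) - 1 = 1, borrow out 1
  col 1: (0 - 1 borrow-in) - 1 → borrow from next column: (-1+2) - 1 = 0, borrow out 1
  col 2: (1 - 1 borrow-in) - 0 → 0 - 0 = 0, borrow out 0
  col 3: (1 - 0 borrow-in) - 1 → 1 - 1 = 0, borrow out 0
  col 4: (1 - 0 borrow-in) - 0 → 1 - 0 = 1, borrow out 0
  col 5: (0 - 0 borrow-in) - 1 → borrow from next column: (0+2) - 1 = 1, borrow out 1
  col 6: (1 - 1 borrow-in) - 1 → borrow from next column: (0+2) - 1 = 1, borrow out 1
  col 7: (0 - 1 borrow-in) - 0 → borrow from next column: (-1+2) - 0 = 1, borrow out 1
  col 8: (0 - 1 borrow-in) - 0 → borrow from next column: (-1+2) - 0 = 1, borrow out 1
  col 9: (0 - 1 borrow-in) - 1 → borrow from next column: (-1+2) - 1 = 0, borrow out 1
  col 10: (1 - 1 borrow-in) - 0 → 0 - 0 = 0, borrow out 0
Reading bits MSB→LSB: 00111110001
Strip leading zeros: 111110001
= 111110001


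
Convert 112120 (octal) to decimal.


Positional values:
Position 0: 0 × 8^0 = 0
Position 1: 2 × 8^1 = 16
Position 2: 1 × 8^2 = 64
Position 3: 2 × 8^3 = 1024
Position 4: 1 × 8^4 = 4096
Position 5: 1 × 8^5 = 32768
Sum = 0 + 16 + 64 + 1024 + 4096 + 32768
= 37968


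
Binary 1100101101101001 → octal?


Group into 3-bit groups: 001100101101101001
  001 = 1
  100 = 4
  101 = 5
  101 = 5
  101 = 5
  001 = 1
= 0o145551


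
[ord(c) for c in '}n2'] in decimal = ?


String: '}n2'  (3 characters)
Per-character ASCII lookup:
  '}': special character: '}' = 125
  'n': lowercase starts at 97: 'n' = 97 + 13 = 110
  '2': digits start at 48: '2' = 48 + 2 = 50
= 125 110 50


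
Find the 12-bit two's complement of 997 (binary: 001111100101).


Original: 001111100101
Step 1 - Invert all bits: 110000011010
Step 2 - Add 1: 110000011010 + 1
= 110000011011 (represents -997)


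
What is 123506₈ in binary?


Each octal digit → 3 binary bits:
  1 = 001
  2 = 010
  3 = 011
  5 = 101
  0 = 000
  6 = 110
Concatenate: 001 010 011 101 000 110
= 001010011101000110


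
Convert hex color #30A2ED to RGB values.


Hex: #30A2ED
R = 30₁₆ = 48
G = A2₁₆ = 162
B = ED₁₆ = 237
= RGB(48, 162, 237)


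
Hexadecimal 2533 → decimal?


Positional values:
Position 0: 3 × 16^0 = 3 × 1 = 3
Position 1: 3 × 16^1 = 3 × 16 = 48
Position 2: 5 × 16^2 = 5 × 256 = 1280
Position 3: 2 × 16^3 = 2 × 4096 = 8192
Sum = 3 + 48 + 1280 + 8192
= 9523


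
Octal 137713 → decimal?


Positional values:
Position 0: 3 × 8^0 = 3
Position 1: 1 × 8^1 = 8
Position 2: 7 × 8^2 = 448
Position 3: 7 × 8^3 = 3584
Position 4: 3 × 8^4 = 12288
Position 5: 1 × 8^5 = 32768
Sum = 3 + 8 + 448 + 3584 + 12288 + 32768
= 49099


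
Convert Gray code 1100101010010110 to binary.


Gray code: 1100101010010110
MSB stays the same: 1
Each subsequent bit = prev_binary XOR current_gray:
  B[1] = 1 XOR 1 = 0
  B[2] = 0 XOR 0 = 0
  B[3] = 0 XOR 0 = 0
  B[4] = 0 XOR 1 = 1
  B[5] = 1 XOR 0 = 1
  B[6] = 1 XOR 1 = 0
  B[7] = 0 XOR 0 = 0
  B[8] = 0 XOR 1 = 1
  B[9] = 1 XOR 0 = 1
  B[10] = 1 XOR 0 = 1
  B[11] = 1 XOR 1 = 0
  B[12] = 0 XOR 0 = 0
  B[13] = 0 XOR 1 = 1
  B[14] = 1 XOR 1 = 0
  B[15] = 0 XOR 0 = 0
= 1000110011100100 (36068 decimal)


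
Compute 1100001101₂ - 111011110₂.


Align and subtract column by column (LSB to MSB, borrowing when needed):
  1100001101
- 0111011110
  ----------
  col 0: (1 - 0 borrow-in) - 0 → 1 - 0 = 1, borrow out 0
  col 1: (0 - 0 borrow-in) - 1 → borrow from next column: (0+2) - 1 = 1, borrow out 1
  col 2: (1 - 1 borrow-in) - 1 → borrow from next column: (0+2) - 1 = 1, borrow out 1
  col 3: (1 - 1 borrow-in) - 1 → borrow from next column: (0+2) - 1 = 1, borrow out 1
  col 4: (0 - 1 borrow-in) - 1 → borrow from next column: (-1+2) - 1 = 0, borrow out 1
  col 5: (0 - 1 borrow-in) - 0 → borrow from next column: (-1+2) - 0 = 1, borrow out 1
  col 6: (0 - 1 borrow-in) - 1 → borrow from next column: (-1+2) - 1 = 0, borrow out 1
  col 7: (0 - 1 borrow-in) - 1 → borrow from next column: (-1+2) - 1 = 0, borrow out 1
  col 8: (1 - 1 borrow-in) - 1 → borrow from next column: (0+2) - 1 = 1, borrow out 1
  col 9: (1 - 1 borrow-in) - 0 → 0 - 0 = 0, borrow out 0
Reading bits MSB→LSB: 0100101111
Strip leading zeros: 100101111
= 100101111


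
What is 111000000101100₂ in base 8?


Group into 3-bit groups: 111000000101100
  111 = 7
  000 = 0
  000 = 0
  101 = 5
  100 = 4
= 0o70054


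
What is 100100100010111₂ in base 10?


Positional values:
Bit 0: 1 × 2^0 = 1
Bit 1: 1 × 2^1 = 2
Bit 2: 1 × 2^2 = 4
Bit 4: 1 × 2^4 = 16
Bit 8: 1 × 2^8 = 256
Bit 11: 1 × 2^11 = 2048
Bit 14: 1 × 2^14 = 16384
Sum = 1 + 2 + 4 + 16 + 256 + 2048 + 16384
= 18711


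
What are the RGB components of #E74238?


Hex: #E74238
R = E7₁₆ = 231
G = 42₁₆ = 66
B = 38₁₆ = 56
= RGB(231, 66, 56)


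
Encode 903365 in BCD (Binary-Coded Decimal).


Each digit → 4-bit binary:
  9 → 1001
  0 → 0000
  3 → 0011
  3 → 0011
  6 → 0110
  5 → 0101
= 1001 0000 0011 0011 0110 0101


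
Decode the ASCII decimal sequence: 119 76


Codes (decimal): 119 76
Per-code ASCII lookup:
  119  (range 97-122: lowercase, 119 - 97 = 22) → 'w'
  76  (range 65-90: uppercase, 76 - 65 = 11) → 'L'
= 'wL'


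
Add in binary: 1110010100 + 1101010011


Align and add column by column (LSB to MSB, carry propagating):
  01110010100
+ 01101010011
  -----------
  col 0: 0 + 1 + 0 (carry in) = 1 → bit 1, carry out 0
  col 1: 0 + 1 + 0 (carry in) = 1 → bit 1, carry out 0
  col 2: 1 + 0 + 0 (carry in) = 1 → bit 1, carry out 0
  col 3: 0 + 0 + 0 (carry in) = 0 → bit 0, carry out 0
  col 4: 1 + 1 + 0 (carry in) = 2 → bit 0, carry out 1
  col 5: 0 + 0 + 1 (carry in) = 1 → bit 1, carry out 0
  col 6: 0 + 1 + 0 (carry in) = 1 → bit 1, carry out 0
  col 7: 1 + 0 + 0 (carry in) = 1 → bit 1, carry out 0
  col 8: 1 + 1 + 0 (carry in) = 2 → bit 0, carry out 1
  col 9: 1 + 1 + 1 (carry in) = 3 → bit 1, carry out 1
  col 10: 0 + 0 + 1 (carry in) = 1 → bit 1, carry out 0
Reading bits MSB→LSB: 11011100111
Strip leading zeros: 11011100111
= 11011100111


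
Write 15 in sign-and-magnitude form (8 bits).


Sign bit: 0 (positive)
Magnitude: 15 = 0001111
= 00001111


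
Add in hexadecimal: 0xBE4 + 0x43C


Align and add column by column (LSB to MSB, each column mod 16 with carry):
  0BE4
+ 043C
  ----
  col 0: 4(4) + C(12) + 0 (carry in) = 16 → 0(0), carry out 1
  col 1: E(14) + 3(3) + 1 (carry in) = 18 → 2(2), carry out 1
  col 2: B(11) + 4(4) + 1 (carry in) = 16 → 0(0), carry out 1
  col 3: 0(0) + 0(0) + 1 (carry in) = 1 → 1(1), carry out 0
Reading digits MSB→LSB: 1020
Strip leading zeros: 1020
= 0x1020


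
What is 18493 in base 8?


Divide by 8 repeatedly:
18493 ÷ 8 = 2311 remainder 5
2311 ÷ 8 = 288 remainder 7
288 ÷ 8 = 36 remainder 0
36 ÷ 8 = 4 remainder 4
4 ÷ 8 = 0 remainder 4
Reading remainders bottom-up:
= 0o44075


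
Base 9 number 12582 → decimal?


Positional values (base 9):
  2 × 9^0 = 2 × 1 = 2
  8 × 9^1 = 8 × 9 = 72
  5 × 9^2 = 5 × 81 = 405
  2 × 9^3 = 2 × 729 = 1458
  1 × 9^4 = 1 × 6561 = 6561
Sum = 2 + 72 + 405 + 1458 + 6561
= 8498


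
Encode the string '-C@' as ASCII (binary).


String: '-C@'  (3 characters)
Per-character ASCII lookup:
  '-': special character: '-' = 45 → 101101
  'C': uppercase starts at 65: 'C' = 65 + 2 = 67 → 1000011
  '@': special character: '@' = 64 → 1000000
= 101101 1000011 1000000


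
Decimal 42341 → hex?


Divide by 16 repeatedly:
42341 ÷ 16 = 2646 remainder 5 (5)
2646 ÷ 16 = 165 remainder 6 (6)
165 ÷ 16 = 10 remainder 5 (5)
10 ÷ 16 = 0 remainder 10 (A)
Reading remainders bottom-up:
= 0xA565


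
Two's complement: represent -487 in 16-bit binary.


Original: 0000000111100111
Step 1 - Invert all bits: 1111111000011000
Step 2 - Add 1: 1111111000011000 + 1
= 1111111000011001 (represents -487)


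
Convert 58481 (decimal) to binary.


Divide by 2 repeatedly:
58481 ÷ 2 = 29240 remainder 1
29240 ÷ 2 = 14620 remainder 0
14620 ÷ 2 = 7310 remainder 0
7310 ÷ 2 = 3655 remainder 0
3655 ÷ 2 = 1827 remainder 1
1827 ÷ 2 = 913 remainder 1
913 ÷ 2 = 456 remainder 1
456 ÷ 2 = 228 remainder 0
228 ÷ 2 = 114 remainder 0
114 ÷ 2 = 57 remainder 0
57 ÷ 2 = 28 remainder 1
28 ÷ 2 = 14 remainder 0
14 ÷ 2 = 7 remainder 0
7 ÷ 2 = 3 remainder 1
3 ÷ 2 = 1 remainder 1
1 ÷ 2 = 0 remainder 1
Reading remainders bottom-up:
= 1110010001110001


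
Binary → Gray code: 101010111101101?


Binary: 101010111101101
Gray code: G = B XOR (B >> 1)
B >> 1 = 010101011110110
101010111101101 XOR 010101011110110:
  1 XOR 0 = 1
  0 XOR 1 = 1
  1 XOR 0 = 1
  0 XOR 1 = 1
  1 XOR 0 = 1
  0 XOR 1 = 1
  1 XOR 0 = 1
  1 XOR 1 = 0
  1 XOR 1 = 0
  1 XOR 1 = 0
  0 XOR 1 = 1
  1 XOR 0 = 1
  1 XOR 1 = 0
  0 XOR 1 = 1
  1 XOR 0 = 1
= 111111100011011


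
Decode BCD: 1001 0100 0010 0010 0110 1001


Each 4-bit group → digit:
  1001 → 9
  0100 → 4
  0010 → 2
  0010 → 2
  0110 → 6
  1001 → 9
= 942269


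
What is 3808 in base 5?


Divide by 5 repeatedly:
3808 ÷ 5 = 761 remainder 3
761 ÷ 5 = 152 remainder 1
152 ÷ 5 = 30 remainder 2
30 ÷ 5 = 6 remainder 0
6 ÷ 5 = 1 remainder 1
1 ÷ 5 = 0 remainder 1
Reading remainders bottom-up:
= 110213


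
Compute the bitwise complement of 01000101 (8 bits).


Original: 01000101
Invert all bits:
  bit 0: 0 → 1
  bit 1: 1 → 0
  bit 2: 0 → 1
  bit 3: 0 → 1
  bit 4: 0 → 1
  bit 5: 1 → 0
  bit 6: 0 → 1
  bit 7: 1 → 0
= 10111010


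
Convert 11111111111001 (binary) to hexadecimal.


Group into 4-bit nibbles: 0011111111111001
  0011 = 3
  1111 = F
  1111 = F
  1001 = 9
= 0x3FF9


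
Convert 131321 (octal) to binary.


Each octal digit → 3 binary bits:
  1 = 001
  3 = 011
  1 = 001
  3 = 011
  2 = 010
  1 = 001
Concatenate: 001 011 001 011 010 001
= 001011001011010001


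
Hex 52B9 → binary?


Each hex digit → 4 binary bits:
  5 = 0101
  2 = 0010
  B = 1011
  9 = 1001
Concatenate: 0101 0010 1011 1001
= 0101001010111001


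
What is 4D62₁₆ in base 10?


Positional values:
Position 0: 2 × 16^0 = 2 × 1 = 2
Position 1: 6 × 16^1 = 6 × 16 = 96
Position 2: D × 16^2 = 13 × 256 = 3328
Position 3: 4 × 16^3 = 4 × 4096 = 16384
Sum = 2 + 96 + 3328 + 16384
= 19810


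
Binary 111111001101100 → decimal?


Positional values:
Bit 2: 1 × 2^2 = 4
Bit 3: 1 × 2^3 = 8
Bit 5: 1 × 2^5 = 32
Bit 6: 1 × 2^6 = 64
Bit 9: 1 × 2^9 = 512
Bit 10: 1 × 2^10 = 1024
Bit 11: 1 × 2^11 = 2048
Bit 12: 1 × 2^12 = 4096
Bit 13: 1 × 2^13 = 8192
Bit 14: 1 × 2^14 = 16384
Sum = 4 + 8 + 32 + 64 + 512 + 1024 + 2048 + 4096 + 8192 + 16384
= 32364


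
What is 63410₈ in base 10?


Positional values:
Position 0: 0 × 8^0 = 0
Position 1: 1 × 8^1 = 8
Position 2: 4 × 8^2 = 256
Position 3: 3 × 8^3 = 1536
Position 4: 6 × 8^4 = 24576
Sum = 0 + 8 + 256 + 1536 + 24576
= 26376


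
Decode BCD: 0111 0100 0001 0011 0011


Each 4-bit group → digit:
  0111 → 7
  0100 → 4
  0001 → 1
  0011 → 3
  0011 → 3
= 74133


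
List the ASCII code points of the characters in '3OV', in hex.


String: '3OV'  (3 characters)
Per-character ASCII lookup:
  '3': digits start at 48: '3' = 48 + 3 = 51 → 0x33
  'O': uppercase starts at 65: 'O' = 65 + 14 = 79 → 0x4F
  'V': uppercase starts at 65: 'V' = 65 + 21 = 86 → 0x56
= 0x33 0x4F 0x56


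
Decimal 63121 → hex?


Divide by 16 repeatedly:
63121 ÷ 16 = 3945 remainder 1 (1)
3945 ÷ 16 = 246 remainder 9 (9)
246 ÷ 16 = 15 remainder 6 (6)
15 ÷ 16 = 0 remainder 15 (F)
Reading remainders bottom-up:
= 0xF691


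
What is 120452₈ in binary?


Each octal digit → 3 binary bits:
  1 = 001
  2 = 010
  0 = 000
  4 = 100
  5 = 101
  2 = 010
Concatenate: 001 010 000 100 101 010
= 001010000100101010


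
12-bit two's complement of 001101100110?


Original: 001101100110
Step 1 - Invert all bits: 110010011001
Step 2 - Add 1: 110010011001 + 1
= 110010011010 (represents -870)


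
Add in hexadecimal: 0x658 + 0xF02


Align and add column by column (LSB to MSB, each column mod 16 with carry):
  0658
+ 0F02
  ----
  col 0: 8(8) + 2(2) + 0 (carry in) = 10 → A(10), carry out 0
  col 1: 5(5) + 0(0) + 0 (carry in) = 5 → 5(5), carry out 0
  col 2: 6(6) + F(15) + 0 (carry in) = 21 → 5(5), carry out 1
  col 3: 0(0) + 0(0) + 1 (carry in) = 1 → 1(1), carry out 0
Reading digits MSB→LSB: 155A
Strip leading zeros: 155A
= 0x155A


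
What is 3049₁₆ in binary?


Each hex digit → 4 binary bits:
  3 = 0011
  0 = 0000
  4 = 0100
  9 = 1001
Concatenate: 0011 0000 0100 1001
= 0011000001001001


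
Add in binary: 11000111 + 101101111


Align and add column by column (LSB to MSB, carry propagating):
  0011000111
+ 0101101111
  ----------
  col 0: 1 + 1 + 0 (carry in) = 2 → bit 0, carry out 1
  col 1: 1 + 1 + 1 (carry in) = 3 → bit 1, carry out 1
  col 2: 1 + 1 + 1 (carry in) = 3 → bit 1, carry out 1
  col 3: 0 + 1 + 1 (carry in) = 2 → bit 0, carry out 1
  col 4: 0 + 0 + 1 (carry in) = 1 → bit 1, carry out 0
  col 5: 0 + 1 + 0 (carry in) = 1 → bit 1, carry out 0
  col 6: 1 + 1 + 0 (carry in) = 2 → bit 0, carry out 1
  col 7: 1 + 0 + 1 (carry in) = 2 → bit 0, carry out 1
  col 8: 0 + 1 + 1 (carry in) = 2 → bit 0, carry out 1
  col 9: 0 + 0 + 1 (carry in) = 1 → bit 1, carry out 0
Reading bits MSB→LSB: 1000110110
Strip leading zeros: 1000110110
= 1000110110


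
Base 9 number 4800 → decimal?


Positional values (base 9):
  0 × 9^0 = 0 × 1 = 0
  0 × 9^1 = 0 × 9 = 0
  8 × 9^2 = 8 × 81 = 648
  4 × 9^3 = 4 × 729 = 2916
Sum = 0 + 0 + 648 + 2916
= 3564


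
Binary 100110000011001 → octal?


Group into 3-bit groups: 100110000011001
  100 = 4
  110 = 6
  000 = 0
  011 = 3
  001 = 1
= 0o46031


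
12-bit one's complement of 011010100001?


Original: 011010100001
Invert all bits:
  bit 0: 0 → 1
  bit 1: 1 → 0
  bit 2: 1 → 0
  bit 3: 0 → 1
  bit 4: 1 → 0
  bit 5: 0 → 1
  bit 6: 1 → 0
  bit 7: 0 → 1
  bit 8: 0 → 1
  bit 9: 0 → 1
  bit 10: 0 → 1
  bit 11: 1 → 0
= 100101011110


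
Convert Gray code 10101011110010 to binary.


Gray code: 10101011110010
MSB stays the same: 1
Each subsequent bit = prev_binary XOR current_gray:
  B[1] = 1 XOR 0 = 1
  B[2] = 1 XOR 1 = 0
  B[3] = 0 XOR 0 = 0
  B[4] = 0 XOR 1 = 1
  B[5] = 1 XOR 0 = 1
  B[6] = 1 XOR 1 = 0
  B[7] = 0 XOR 1 = 1
  B[8] = 1 XOR 1 = 0
  B[9] = 0 XOR 1 = 1
  B[10] = 1 XOR 0 = 1
  B[11] = 1 XOR 0 = 1
  B[12] = 1 XOR 1 = 0
  B[13] = 0 XOR 0 = 0
= 11001101011100 (13148 decimal)


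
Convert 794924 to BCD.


Each digit → 4-bit binary:
  7 → 0111
  9 → 1001
  4 → 0100
  9 → 1001
  2 → 0010
  4 → 0100
= 0111 1001 0100 1001 0010 0100


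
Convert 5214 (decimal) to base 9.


Divide by 9 repeatedly:
5214 ÷ 9 = 579 remainder 3
579 ÷ 9 = 64 remainder 3
64 ÷ 9 = 7 remainder 1
7 ÷ 9 = 0 remainder 7
Reading remainders bottom-up:
= 7133


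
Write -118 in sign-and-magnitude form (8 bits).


Sign bit: 1 (negative)
Magnitude: 118 = 1110110
= 11110110


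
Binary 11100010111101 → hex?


Group into 4-bit nibbles: 0011100010111101
  0011 = 3
  1000 = 8
  1011 = B
  1101 = D
= 0x38BD


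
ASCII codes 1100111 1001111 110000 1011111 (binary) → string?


Codes (binary): 1100111 1001111 110000 1011111
Per-code ASCII lookup:
  1100111 = 103  (range 97-122: lowercase, 103 - 97 = 6) → 'g'
  1001111 = 79  (range 65-90: uppercase, 79 - 65 = 14) → 'O'
  110000 = 48  (range 48-57: digits, 48 - 48 = 0) → '0'
  1011111 = 95  (special character) → '_'
= 'gO0_'


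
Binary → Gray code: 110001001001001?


Binary: 110001001001001
Gray code: G = B XOR (B >> 1)
B >> 1 = 011000100100100
110001001001001 XOR 011000100100100:
  1 XOR 0 = 1
  1 XOR 1 = 0
  0 XOR 1 = 1
  0 XOR 0 = 0
  0 XOR 0 = 0
  1 XOR 0 = 1
  0 XOR 1 = 1
  0 XOR 0 = 0
  1 XOR 0 = 1
  0 XOR 1 = 1
  0 XOR 0 = 0
  1 XOR 0 = 1
  0 XOR 1 = 1
  0 XOR 0 = 0
  1 XOR 0 = 1
= 101001101101101


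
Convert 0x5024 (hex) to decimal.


Positional values:
Position 0: 4 × 16^0 = 4 × 1 = 4
Position 1: 2 × 16^1 = 2 × 16 = 32
Position 2: 0 × 16^2 = 0 × 256 = 0
Position 3: 5 × 16^3 = 5 × 4096 = 20480
Sum = 4 + 32 + 0 + 20480
= 20516


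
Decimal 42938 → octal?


Divide by 8 repeatedly:
42938 ÷ 8 = 5367 remainder 2
5367 ÷ 8 = 670 remainder 7
670 ÷ 8 = 83 remainder 6
83 ÷ 8 = 10 remainder 3
10 ÷ 8 = 1 remainder 2
1 ÷ 8 = 0 remainder 1
Reading remainders bottom-up:
= 0o123672


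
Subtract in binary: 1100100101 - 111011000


Align and subtract column by column (LSB to MSB, borrowing when needed):
  1100100101
- 0111011000
  ----------
  col 0: (1 - 0 borrow-in) - 0 → 1 - 0 = 1, borrow out 0
  col 1: (0 - 0 borrow-in) - 0 → 0 - 0 = 0, borrow out 0
  col 2: (1 - 0 borrow-in) - 0 → 1 - 0 = 1, borrow out 0
  col 3: (0 - 0 borrow-in) - 1 → borrow from next column: (0+2) - 1 = 1, borrow out 1
  col 4: (0 - 1 borrow-in) - 1 → borrow from next column: (-1+2) - 1 = 0, borrow out 1
  col 5: (1 - 1 borrow-in) - 0 → 0 - 0 = 0, borrow out 0
  col 6: (0 - 0 borrow-in) - 1 → borrow from next column: (0+2) - 1 = 1, borrow out 1
  col 7: (0 - 1 borrow-in) - 1 → borrow from next column: (-1+2) - 1 = 0, borrow out 1
  col 8: (1 - 1 borrow-in) - 1 → borrow from next column: (0+2) - 1 = 1, borrow out 1
  col 9: (1 - 1 borrow-in) - 0 → 0 - 0 = 0, borrow out 0
Reading bits MSB→LSB: 0101001101
Strip leading zeros: 101001101
= 101001101


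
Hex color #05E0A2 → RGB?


Hex: #05E0A2
R = 05₁₆ = 5
G = E0₁₆ = 224
B = A2₁₆ = 162
= RGB(5, 224, 162)


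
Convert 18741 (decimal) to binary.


Divide by 2 repeatedly:
18741 ÷ 2 = 9370 remainder 1
9370 ÷ 2 = 4685 remainder 0
4685 ÷ 2 = 2342 remainder 1
2342 ÷ 2 = 1171 remainder 0
1171 ÷ 2 = 585 remainder 1
585 ÷ 2 = 292 remainder 1
292 ÷ 2 = 146 remainder 0
146 ÷ 2 = 73 remainder 0
73 ÷ 2 = 36 remainder 1
36 ÷ 2 = 18 remainder 0
18 ÷ 2 = 9 remainder 0
9 ÷ 2 = 4 remainder 1
4 ÷ 2 = 2 remainder 0
2 ÷ 2 = 1 remainder 0
1 ÷ 2 = 0 remainder 1
Reading remainders bottom-up:
= 100100100110101


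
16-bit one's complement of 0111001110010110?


Original: 0111001110010110
Invert all bits:
  bit 0: 0 → 1
  bit 1: 1 → 0
  bit 2: 1 → 0
  bit 3: 1 → 0
  bit 4: 0 → 1
  bit 5: 0 → 1
  bit 6: 1 → 0
  bit 7: 1 → 0
  bit 8: 1 → 0
  bit 9: 0 → 1
  bit 10: 0 → 1
  bit 11: 1 → 0
  bit 12: 0 → 1
  bit 13: 1 → 0
  bit 14: 1 → 0
  bit 15: 0 → 1
= 1000110001101001


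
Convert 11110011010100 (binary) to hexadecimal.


Group into 4-bit nibbles: 0011110011010100
  0011 = 3
  1100 = C
  1101 = D
  0100 = 4
= 0x3CD4


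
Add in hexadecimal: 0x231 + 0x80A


Align and add column by column (LSB to MSB, each column mod 16 with carry):
  0231
+ 080A
  ----
  col 0: 1(1) + A(10) + 0 (carry in) = 11 → B(11), carry out 0
  col 1: 3(3) + 0(0) + 0 (carry in) = 3 → 3(3), carry out 0
  col 2: 2(2) + 8(8) + 0 (carry in) = 10 → A(10), carry out 0
  col 3: 0(0) + 0(0) + 0 (carry in) = 0 → 0(0), carry out 0
Reading digits MSB→LSB: 0A3B
Strip leading zeros: A3B
= 0xA3B


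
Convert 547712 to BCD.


Each digit → 4-bit binary:
  5 → 0101
  4 → 0100
  7 → 0111
  7 → 0111
  1 → 0001
  2 → 0010
= 0101 0100 0111 0111 0001 0010


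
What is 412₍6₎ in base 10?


Positional values (base 6):
  2 × 6^0 = 2 × 1 = 2
  1 × 6^1 = 1 × 6 = 6
  4 × 6^2 = 4 × 36 = 144
Sum = 2 + 6 + 144
= 152


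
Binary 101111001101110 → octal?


Group into 3-bit groups: 101111001101110
  101 = 5
  111 = 7
  001 = 1
  101 = 5
  110 = 6
= 0o57156


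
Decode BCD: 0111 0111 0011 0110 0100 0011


Each 4-bit group → digit:
  0111 → 7
  0111 → 7
  0011 → 3
  0110 → 6
  0100 → 4
  0011 → 3
= 773643


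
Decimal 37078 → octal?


Divide by 8 repeatedly:
37078 ÷ 8 = 4634 remainder 6
4634 ÷ 8 = 579 remainder 2
579 ÷ 8 = 72 remainder 3
72 ÷ 8 = 9 remainder 0
9 ÷ 8 = 1 remainder 1
1 ÷ 8 = 0 remainder 1
Reading remainders bottom-up:
= 0o110326


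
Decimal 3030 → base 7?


Divide by 7 repeatedly:
3030 ÷ 7 = 432 remainder 6
432 ÷ 7 = 61 remainder 5
61 ÷ 7 = 8 remainder 5
8 ÷ 7 = 1 remainder 1
1 ÷ 7 = 0 remainder 1
Reading remainders bottom-up:
= 11556


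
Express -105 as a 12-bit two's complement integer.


Original: 000001101001
Step 1 - Invert all bits: 111110010110
Step 2 - Add 1: 111110010110 + 1
= 111110010111 (represents -105)


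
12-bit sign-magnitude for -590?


Sign bit: 1 (negative)
Magnitude: 590 = 01001001110
= 101001001110


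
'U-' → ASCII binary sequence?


String: 'U-'  (2 characters)
Per-character ASCII lookup:
  'U': uppercase starts at 65: 'U' = 65 + 20 = 85 → 1010101
  '-': special character: '-' = 45 → 101101
= 1010101 101101


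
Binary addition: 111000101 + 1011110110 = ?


Align and add column by column (LSB to MSB, carry propagating):
  00111000101
+ 01011110110
  -----------
  col 0: 1 + 0 + 0 (carry in) = 1 → bit 1, carry out 0
  col 1: 0 + 1 + 0 (carry in) = 1 → bit 1, carry out 0
  col 2: 1 + 1 + 0 (carry in) = 2 → bit 0, carry out 1
  col 3: 0 + 0 + 1 (carry in) = 1 → bit 1, carry out 0
  col 4: 0 + 1 + 0 (carry in) = 1 → bit 1, carry out 0
  col 5: 0 + 1 + 0 (carry in) = 1 → bit 1, carry out 0
  col 6: 1 + 1 + 0 (carry in) = 2 → bit 0, carry out 1
  col 7: 1 + 1 + 1 (carry in) = 3 → bit 1, carry out 1
  col 8: 1 + 0 + 1 (carry in) = 2 → bit 0, carry out 1
  col 9: 0 + 1 + 1 (carry in) = 2 → bit 0, carry out 1
  col 10: 0 + 0 + 1 (carry in) = 1 → bit 1, carry out 0
Reading bits MSB→LSB: 10010111011
Strip leading zeros: 10010111011
= 10010111011


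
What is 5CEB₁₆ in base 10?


Positional values:
Position 0: B × 16^0 = 11 × 1 = 11
Position 1: E × 16^1 = 14 × 16 = 224
Position 2: C × 16^2 = 12 × 256 = 3072
Position 3: 5 × 16^3 = 5 × 4096 = 20480
Sum = 11 + 224 + 3072 + 20480
= 23787


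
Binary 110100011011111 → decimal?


Positional values:
Bit 0: 1 × 2^0 = 1
Bit 1: 1 × 2^1 = 2
Bit 2: 1 × 2^2 = 4
Bit 3: 1 × 2^3 = 8
Bit 4: 1 × 2^4 = 16
Bit 6: 1 × 2^6 = 64
Bit 7: 1 × 2^7 = 128
Bit 11: 1 × 2^11 = 2048
Bit 13: 1 × 2^13 = 8192
Bit 14: 1 × 2^14 = 16384
Sum = 1 + 2 + 4 + 8 + 16 + 64 + 128 + 2048 + 8192 + 16384
= 26847


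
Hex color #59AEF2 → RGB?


Hex: #59AEF2
R = 59₁₆ = 89
G = AE₁₆ = 174
B = F2₁₆ = 242
= RGB(89, 174, 242)


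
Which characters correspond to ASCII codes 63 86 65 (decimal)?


Codes (decimal): 63 86 65
Per-code ASCII lookup:
  63  (special character) → '?'
  86  (range 65-90: uppercase, 86 - 65 = 21) → 'V'
  65  (range 65-90: uppercase, 65 - 65 = 0) → 'A'
= '?VA'


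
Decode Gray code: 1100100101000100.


Gray code: 1100100101000100
MSB stays the same: 1
Each subsequent bit = prev_binary XOR current_gray:
  B[1] = 1 XOR 1 = 0
  B[2] = 0 XOR 0 = 0
  B[3] = 0 XOR 0 = 0
  B[4] = 0 XOR 1 = 1
  B[5] = 1 XOR 0 = 1
  B[6] = 1 XOR 0 = 1
  B[7] = 1 XOR 1 = 0
  B[8] = 0 XOR 0 = 0
  B[9] = 0 XOR 1 = 1
  B[10] = 1 XOR 0 = 1
  B[11] = 1 XOR 0 = 1
  B[12] = 1 XOR 0 = 1
  B[13] = 1 XOR 1 = 0
  B[14] = 0 XOR 0 = 0
  B[15] = 0 XOR 0 = 0
= 1000111001111000 (36472 decimal)


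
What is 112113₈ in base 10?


Positional values:
Position 0: 3 × 8^0 = 3
Position 1: 1 × 8^1 = 8
Position 2: 1 × 8^2 = 64
Position 3: 2 × 8^3 = 1024
Position 4: 1 × 8^4 = 4096
Position 5: 1 × 8^5 = 32768
Sum = 3 + 8 + 64 + 1024 + 4096 + 32768
= 37963


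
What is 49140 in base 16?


Divide by 16 repeatedly:
49140 ÷ 16 = 3071 remainder 4 (4)
3071 ÷ 16 = 191 remainder 15 (F)
191 ÷ 16 = 11 remainder 15 (F)
11 ÷ 16 = 0 remainder 11 (B)
Reading remainders bottom-up:
= 0xBFF4
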